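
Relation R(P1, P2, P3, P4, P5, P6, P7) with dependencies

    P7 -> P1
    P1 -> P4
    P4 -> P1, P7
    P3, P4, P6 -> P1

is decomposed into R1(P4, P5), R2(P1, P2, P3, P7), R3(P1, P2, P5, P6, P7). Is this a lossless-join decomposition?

No

Chase test. Columns are P1, P2, P3, P4, P5, P6, P7; row i has aⱼ where attribute j ∈ Ri, else bᵢⱼ.
Initial tableau (one row per fragment):
  row 1: b11 b12 b13 a4 a5 b16 b17
  row 2: a1 a2 a3 b24 b25 b26 a7
  row 3: a1 a2 b33 b34 a5 a6 a7
Rows 2 and 3 agree on P1; apply P1→P4 and equate their P4 entries.
No row becomes fully distinguished — the join is lossy.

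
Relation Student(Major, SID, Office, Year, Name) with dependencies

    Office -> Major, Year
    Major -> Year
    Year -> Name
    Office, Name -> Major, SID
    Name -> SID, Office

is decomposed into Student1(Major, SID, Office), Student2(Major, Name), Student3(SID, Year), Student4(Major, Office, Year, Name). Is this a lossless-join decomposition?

Chase test. Columns are Major, SID, Office, Year, Name; row i has aⱼ where attribute j ∈ Studenti, else bᵢⱼ.
Initial tableau (one row per fragment):
  row 1: a1 a2 a3 b14 b15
  row 2: a1 b22 b23 b24 a5
  row 3: b31 a2 b33 a4 b35
  row 4: a1 b42 a3 a4 a5
Rows 1 and 4 agree on Office; apply Office→Major, Year and equate their Major, Year entries.
Rows 1 and 2 agree on Major; apply Major→Year and equate their Year entries.
Rows 1 and 2 agree on Year; apply Year→Name and equate their Name entries.
Rows 1 and 3 agree on Year; apply Year→Name and equate their Name entries.
Rows 1 and 4 agree on Office, Name; apply Office, Name→Major, SID and equate their Major, SID entries.
Rows 1 and 2 agree on Name; apply Name→SID, Office and equate their SID, Office entries.
Rows 1 and 3 agree on Name; apply Name→SID, Office and equate their SID, Office entries.
Rows 1 and 3 agree on Office; apply Office→Major, Year and equate their Major, Year entries.
Row 1 is now all distinguished symbols — the join is lossless.

Yes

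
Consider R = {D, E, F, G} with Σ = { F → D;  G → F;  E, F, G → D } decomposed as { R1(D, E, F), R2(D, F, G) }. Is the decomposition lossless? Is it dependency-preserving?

lossy but dependency-preserving

Lossless test: (D, F)⁺ = {D, F}, which is a superkey of neither fragment — lossy.
Dependency preservation: E, F, G → D is not contained in any single fragment, but the restricted closure of its left-hand side across the fragments still reaches the right-hand side; the remaining FDs each lie inside some fragment. All dependencies are preserved.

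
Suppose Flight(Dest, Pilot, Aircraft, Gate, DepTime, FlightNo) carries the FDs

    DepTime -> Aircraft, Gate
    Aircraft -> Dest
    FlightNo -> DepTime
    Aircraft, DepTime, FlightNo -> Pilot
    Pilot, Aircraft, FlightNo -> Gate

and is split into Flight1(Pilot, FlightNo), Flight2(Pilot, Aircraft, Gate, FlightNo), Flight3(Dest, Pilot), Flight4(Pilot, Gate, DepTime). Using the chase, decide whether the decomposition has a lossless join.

Chase test. Columns are Dest, Pilot, Aircraft, Gate, DepTime, FlightNo; row i has aⱼ where attribute j ∈ Flighti, else bᵢⱼ.
Initial tableau (one row per fragment):
  row 1: b11 a2 b13 b14 b15 a6
  row 2: b21 a2 a3 a4 b25 a6
  row 3: a1 a2 b33 b34 b35 b36
  row 4: b41 a2 b43 a4 a5 b46
Rows 1 and 2 agree on FlightNo; apply FlightNo→DepTime and equate their DepTime entries.
Rows 1 and 2 agree on DepTime; apply DepTime→Aircraft, Gate and equate their Aircraft, Gate entries.
Rows 1 and 2 agree on Aircraft; apply Aircraft→Dest and equate their Dest entries.
No row becomes fully distinguished — the join is lossy.

No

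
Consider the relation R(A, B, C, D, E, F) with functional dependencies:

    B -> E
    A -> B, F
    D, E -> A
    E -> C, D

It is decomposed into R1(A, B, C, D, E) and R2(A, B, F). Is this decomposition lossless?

Common attributes: R1 ∩ R2 = {A, B}.
Closure of {A, B}: B → E applies, adding E; A → B, F applies, adding F; E → C, D applies, adding C, D. So (A, B)⁺ = {A, B, C, D, E, F}.
This closure contains every attribute of R1, so R1 ∩ R2 → R1. The join is lossless.

Yes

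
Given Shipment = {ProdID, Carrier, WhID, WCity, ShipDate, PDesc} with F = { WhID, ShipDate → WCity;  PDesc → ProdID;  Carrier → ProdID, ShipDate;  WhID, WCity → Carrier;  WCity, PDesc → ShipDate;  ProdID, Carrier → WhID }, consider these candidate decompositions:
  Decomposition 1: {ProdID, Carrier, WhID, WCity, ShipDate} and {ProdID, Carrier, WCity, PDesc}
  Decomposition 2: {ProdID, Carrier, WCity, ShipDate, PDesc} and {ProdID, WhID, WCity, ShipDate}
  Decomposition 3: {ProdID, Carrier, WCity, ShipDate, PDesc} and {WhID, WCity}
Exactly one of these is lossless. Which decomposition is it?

Decomposition 1: common = {ProdID, Carrier, WCity}, closure = {ProdID, Carrier, WhID, WCity, ShipDate} → lossless.
Decomposition 2: common = {ProdID, WCity, ShipDate}, closure = {ProdID, WCity, ShipDate} → lossy.
Decomposition 3: common = {WCity}, closure = {WCity} → lossy.

Decomposition 1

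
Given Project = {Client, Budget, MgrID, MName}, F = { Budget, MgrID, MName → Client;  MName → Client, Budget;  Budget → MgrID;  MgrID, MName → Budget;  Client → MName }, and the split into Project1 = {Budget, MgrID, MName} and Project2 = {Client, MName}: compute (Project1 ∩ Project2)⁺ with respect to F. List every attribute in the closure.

Client, Budget, MgrID, MName

Project1 ∩ Project2 = {MName}.
MName → Client, Budget applies, adding Client, Budget
Budget → MgrID applies, adding MgrID
Closure: {Client, Budget, MgrID, MName}.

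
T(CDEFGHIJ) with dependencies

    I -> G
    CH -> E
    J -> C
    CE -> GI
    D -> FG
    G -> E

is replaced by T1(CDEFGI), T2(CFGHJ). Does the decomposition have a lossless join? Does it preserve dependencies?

lossy but dependency-preserving

Lossless test: (CFG)⁺ = {CEFGI}, which is a superkey of neither fragment — lossy.
Dependency preservation: CH → E is not contained in any single fragment, but the restricted closure of its left-hand side across the fragments still reaches the right-hand side; the remaining FDs each lie inside some fragment. All dependencies are preserved.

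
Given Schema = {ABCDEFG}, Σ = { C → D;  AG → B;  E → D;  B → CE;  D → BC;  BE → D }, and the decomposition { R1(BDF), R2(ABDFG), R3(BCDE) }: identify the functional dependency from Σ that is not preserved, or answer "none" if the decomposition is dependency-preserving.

C → D lies within R3.
AG → B lies within R2.
E → D lies within R3.
B → CE lies within R3.
D → BC lies within R3.
BE → D lies within R3.
Every dependency is enforceable on the fragments, so the decomposition is dependency-preserving.

none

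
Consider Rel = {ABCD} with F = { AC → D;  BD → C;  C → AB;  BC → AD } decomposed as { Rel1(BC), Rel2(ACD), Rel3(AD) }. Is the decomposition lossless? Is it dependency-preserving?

Lossless test (chase): Rows 1 and 2 agree on C; apply C→AB and equate their AB entries. Rows 1 and 2 agree on BC; apply BC→AD and equate their AD entries. Row 1 is now all distinguished symbols — the join is lossless.
Dependency preservation: the restricted closure of {BD} across the fragments never reaches {C}, so BD → C cannot be enforced without a join — not preserved.

lossless but not dependency-preserving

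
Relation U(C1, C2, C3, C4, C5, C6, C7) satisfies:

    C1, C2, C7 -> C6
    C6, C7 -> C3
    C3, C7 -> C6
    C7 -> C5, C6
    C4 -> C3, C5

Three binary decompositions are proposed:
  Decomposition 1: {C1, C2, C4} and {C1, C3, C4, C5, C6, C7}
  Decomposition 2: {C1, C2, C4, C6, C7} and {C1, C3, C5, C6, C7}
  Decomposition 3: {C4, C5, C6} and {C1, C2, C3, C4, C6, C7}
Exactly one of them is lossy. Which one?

Decomposition 1

Decomposition 1: common = {C1, C4}, closure = {C1, C3, C4, C5} → lossy.
Decomposition 2: common = {C1, C6, C7}, closure = {C1, C3, C5, C6, C7} → lossless.
Decomposition 3: common = {C4, C6}, closure = {C3, C4, C5, C6} → lossless.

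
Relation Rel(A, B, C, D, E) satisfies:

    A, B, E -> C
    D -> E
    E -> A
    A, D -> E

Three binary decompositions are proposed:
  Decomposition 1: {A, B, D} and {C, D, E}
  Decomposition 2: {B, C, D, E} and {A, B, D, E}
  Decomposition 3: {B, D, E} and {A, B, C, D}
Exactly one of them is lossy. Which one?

Decomposition 1

Decomposition 1: common = {D}, closure = {A, D, E} → lossy.
Decomposition 2: common = {B, D, E}, closure = {A, B, C, D, E} → lossless.
Decomposition 3: common = {B, D}, closure = {A, B, C, D, E} → lossless.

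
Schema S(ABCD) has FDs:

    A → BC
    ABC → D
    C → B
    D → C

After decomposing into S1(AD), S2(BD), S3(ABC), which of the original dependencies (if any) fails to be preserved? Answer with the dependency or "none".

D → C

Check D → C: no single fragment contains all of {CD}, and the restricted closure of {D} across the fragments never reaches {C}.
A → BC is preserved.
ABC → D is preserved.
C → B is preserved.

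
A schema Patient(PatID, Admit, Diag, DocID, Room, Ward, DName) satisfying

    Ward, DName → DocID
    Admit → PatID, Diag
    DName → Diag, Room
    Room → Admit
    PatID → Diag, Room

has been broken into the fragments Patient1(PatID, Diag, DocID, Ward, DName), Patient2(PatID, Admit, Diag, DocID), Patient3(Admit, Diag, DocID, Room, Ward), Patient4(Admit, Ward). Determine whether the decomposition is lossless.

Yes

Chase test. Columns are PatID, Admit, Diag, DocID, Room, Ward, DName; row i has aⱼ where attribute j ∈ Patienti, else bᵢⱼ.
Initial tableau (one row per fragment):
  row 1: a1 b12 a3 a4 b15 a6 a7
  row 2: a1 a2 a3 a4 b25 b26 b27
  row 3: b31 a2 a3 a4 a5 a6 b37
  row 4: b41 a2 b43 b44 b45 a6 b47
Rows 2 and 3 agree on Admit; apply Admit→PatID, Diag and equate their PatID, Diag entries.
Rows 2 and 4 agree on Admit; apply Admit→PatID, Diag and equate their PatID, Diag entries.
Rows 1 and 2 agree on PatID; apply PatID→Diag, Room and equate their Diag, Room entries.
Rows 1 and 3 agree on PatID; apply PatID→Diag, Room and equate their Diag, Room entries.
Rows 1 and 4 agree on PatID; apply PatID→Diag, Room and equate their Diag, Room entries.
Rows 1 and 2 agree on Room; apply Room→Admit and equate their Admit entries.
Row 1 is now all distinguished symbols — the join is lossless.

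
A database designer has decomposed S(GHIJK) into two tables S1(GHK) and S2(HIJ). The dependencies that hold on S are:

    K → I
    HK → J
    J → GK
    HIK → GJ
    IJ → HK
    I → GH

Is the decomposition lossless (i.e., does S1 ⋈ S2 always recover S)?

Common attributes: S1 ∩ S2 = {H}.
No dependency enlarges {H}, so (H)⁺ = {H}.
The closure contains neither all of S1 = {GHK} nor all of S2 = {HIJ}, so the common attributes are not a superkey of either fragment. The join is lossy.

No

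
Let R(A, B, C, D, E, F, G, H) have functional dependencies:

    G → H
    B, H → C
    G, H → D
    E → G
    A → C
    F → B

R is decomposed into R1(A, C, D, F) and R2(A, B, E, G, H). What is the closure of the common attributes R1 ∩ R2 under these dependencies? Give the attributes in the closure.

A, C

R1 ∩ R2 = {A}.
A → C applies, adding C
Closure: {A, C}.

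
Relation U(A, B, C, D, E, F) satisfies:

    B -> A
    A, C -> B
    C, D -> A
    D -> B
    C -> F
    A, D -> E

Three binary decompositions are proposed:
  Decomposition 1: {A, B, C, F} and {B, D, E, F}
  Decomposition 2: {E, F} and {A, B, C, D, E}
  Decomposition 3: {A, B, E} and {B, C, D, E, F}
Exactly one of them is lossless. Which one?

Decomposition 3

Decomposition 1: common = {B, F}, closure = {A, B, F} → lossy.
Decomposition 2: common = {E}, closure = {E} → lossy.
Decomposition 3: common = {B, E}, closure = {A, B, E} → lossless.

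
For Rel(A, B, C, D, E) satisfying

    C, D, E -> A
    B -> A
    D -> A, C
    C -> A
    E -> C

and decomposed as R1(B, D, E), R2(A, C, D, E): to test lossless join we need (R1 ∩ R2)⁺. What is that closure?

R1 ∩ R2 = {D, E}.
D → A, C applies, adding A, C
Closure: {A, C, D, E}.

A, C, D, E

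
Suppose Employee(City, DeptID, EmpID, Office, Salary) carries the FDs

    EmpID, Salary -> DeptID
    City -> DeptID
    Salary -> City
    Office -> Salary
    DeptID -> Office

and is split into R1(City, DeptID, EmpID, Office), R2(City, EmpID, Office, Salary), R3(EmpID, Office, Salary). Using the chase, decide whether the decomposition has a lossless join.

Yes

Chase test. Columns are City, DeptID, EmpID, Office, Salary; row i has aⱼ where attribute j ∈ Ri, else bᵢⱼ.
Initial tableau (one row per fragment):
  row 1: a1 a2 a3 a4 b15
  row 2: a1 b22 a3 a4 a5
  row 3: b31 b32 a3 a4 a5
Rows 2 and 3 agree on EmpID, Salary; apply EmpID, Salary→DeptID and equate their DeptID entries.
Rows 1 and 2 agree on City; apply City→DeptID and equate their DeptID entries.
Rows 2 and 3 agree on Salary; apply Salary→City and equate their City entries.
Rows 1 and 2 agree on Office; apply Office→Salary and equate their Salary entries.
Row 1 is now all distinguished symbols — the join is lossless.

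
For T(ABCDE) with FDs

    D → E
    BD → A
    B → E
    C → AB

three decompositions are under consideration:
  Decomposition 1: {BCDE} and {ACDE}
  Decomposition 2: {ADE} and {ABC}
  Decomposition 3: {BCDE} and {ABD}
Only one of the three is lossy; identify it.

Decomposition 2

Decomposition 1: common = {CDE}, closure = {ABCDE} → lossless.
Decomposition 2: common = {A}, closure = {A} → lossy.
Decomposition 3: common = {BD}, closure = {ABDE} → lossless.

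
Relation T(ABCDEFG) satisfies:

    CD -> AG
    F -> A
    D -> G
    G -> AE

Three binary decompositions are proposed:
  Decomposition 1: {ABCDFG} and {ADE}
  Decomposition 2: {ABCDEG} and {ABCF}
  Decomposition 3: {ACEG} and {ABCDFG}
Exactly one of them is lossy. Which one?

Decomposition 1: common = {AD}, closure = {ADEG} → lossless.
Decomposition 2: common = {ABC}, closure = {ABC} → lossy.
Decomposition 3: common = {ACG}, closure = {ACEG} → lossless.

Decomposition 2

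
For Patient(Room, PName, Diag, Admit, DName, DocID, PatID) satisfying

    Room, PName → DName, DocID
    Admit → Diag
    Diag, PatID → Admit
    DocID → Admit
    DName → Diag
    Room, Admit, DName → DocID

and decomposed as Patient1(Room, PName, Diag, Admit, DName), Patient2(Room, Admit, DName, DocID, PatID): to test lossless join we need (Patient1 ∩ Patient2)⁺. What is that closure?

Patient1 ∩ Patient2 = {Room, Admit, DName}.
Admit → Diag applies, adding Diag
Room, Admit, DName → DocID applies, adding DocID
Closure: {Room, Diag, Admit, DName, DocID}.

Room, Diag, Admit, DName, DocID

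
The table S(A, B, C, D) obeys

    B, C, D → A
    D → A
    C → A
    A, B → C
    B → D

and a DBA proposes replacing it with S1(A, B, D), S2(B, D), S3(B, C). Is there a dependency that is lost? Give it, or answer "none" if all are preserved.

Check C → A: no single fragment contains all of {A, C}, and the restricted closure of {C} across the fragments never reaches {A}.
B, C, D → A is preserved.
D → A is preserved.
A, B → C is preserved.
B → D is preserved.

C → A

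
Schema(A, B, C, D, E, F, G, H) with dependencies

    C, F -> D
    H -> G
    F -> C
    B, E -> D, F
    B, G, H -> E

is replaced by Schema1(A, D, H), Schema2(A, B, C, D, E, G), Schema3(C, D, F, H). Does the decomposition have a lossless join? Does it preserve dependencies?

Lossless test (chase): Rows 1 and 3 agree on H; apply H→G and equate their G entries. No row becomes fully distinguished — the join is lossy.
Dependency preservation: the restricted closure of {H} across the fragments never reaches {G}, so H → G cannot be enforced without a join — not preserved.

lossy and not dependency-preserving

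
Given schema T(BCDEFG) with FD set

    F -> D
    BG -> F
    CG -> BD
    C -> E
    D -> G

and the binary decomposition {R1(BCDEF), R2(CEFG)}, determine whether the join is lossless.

Yes

Common attributes: R1 ∩ R2 = {CEF}.
Closure of {CEF}: F → D applies, adding D; D → G applies, adding G; CG → BD applies, adding B. So (CEF)⁺ = {BCDEFG}.
This closure contains every attribute of R1, so R1 ∩ R2 → R1. The join is lossless.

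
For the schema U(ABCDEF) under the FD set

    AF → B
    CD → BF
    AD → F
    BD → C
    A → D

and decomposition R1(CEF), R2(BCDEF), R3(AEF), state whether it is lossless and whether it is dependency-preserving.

Lossless test (chase): applying each FD to every pair of rows produces no changes in the tableau, so no row becomes fully distinguished — the join is lossy.
Dependency preservation: the restricted closure of {AF} across the fragments never reaches {B}, so AF → B cannot be enforced without a join — not preserved.

lossy and not dependency-preserving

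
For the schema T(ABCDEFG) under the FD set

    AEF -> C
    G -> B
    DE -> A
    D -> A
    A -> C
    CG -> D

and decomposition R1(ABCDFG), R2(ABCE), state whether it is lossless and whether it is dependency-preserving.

Lossless test: (ABC)⁺ = {ABC}, which is a superkey of neither fragment — lossy.
Dependency preservation: AEF → C; DE → A are not contained in any single fragment, but the restricted closure of each left-hand side across the fragments still reaches the right-hand side; the remaining FDs each lie inside some fragment. All dependencies are preserved.

lossy but dependency-preserving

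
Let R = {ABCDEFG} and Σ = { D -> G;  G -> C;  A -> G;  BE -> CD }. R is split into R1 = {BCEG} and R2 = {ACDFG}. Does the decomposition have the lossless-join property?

Common attributes: R1 ∩ R2 = {CG}.
No dependency enlarges {CG}, so (CG)⁺ = {CG}.
The closure contains neither all of R1 = {BCEG} nor all of R2 = {ACDFG}, so the common attributes are not a superkey of either fragment. The join is lossy.

No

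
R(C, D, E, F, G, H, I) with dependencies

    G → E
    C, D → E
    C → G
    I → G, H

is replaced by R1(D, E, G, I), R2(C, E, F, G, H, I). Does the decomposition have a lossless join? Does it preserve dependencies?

Lossless test: (E, G, I)⁺ = {E, G, H, I}, which is a superkey of neither fragment — lossy.
Dependency preservation: C, D → E is not contained in any single fragment, but the restricted closure of its left-hand side across the fragments still reaches the right-hand side; the remaining FDs each lie inside some fragment. All dependencies are preserved.

lossy but dependency-preserving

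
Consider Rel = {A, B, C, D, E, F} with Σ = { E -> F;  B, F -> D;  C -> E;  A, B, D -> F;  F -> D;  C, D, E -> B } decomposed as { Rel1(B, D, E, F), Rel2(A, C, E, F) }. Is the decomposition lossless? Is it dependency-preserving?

Lossless test: (E, F)⁺ = {D, E, F}, which is a superkey of neither fragment — lossy.
Dependency preservation: the restricted closure of {A, B, D} across the fragments never reaches {F}, so A, B, D → F cannot be enforced without a join — not preserved.

lossy and not dependency-preserving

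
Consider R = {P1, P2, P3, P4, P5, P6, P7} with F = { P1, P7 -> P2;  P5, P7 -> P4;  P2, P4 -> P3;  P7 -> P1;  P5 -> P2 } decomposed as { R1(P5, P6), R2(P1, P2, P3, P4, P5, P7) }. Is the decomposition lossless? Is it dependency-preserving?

lossy but dependency-preserving

Lossless test: (P5)⁺ = {P2, P5}, which is a superkey of neither fragment — lossy.
Dependency preservation: every FD's attributes lie within a single fragment, so each can be enforced locally — preserved.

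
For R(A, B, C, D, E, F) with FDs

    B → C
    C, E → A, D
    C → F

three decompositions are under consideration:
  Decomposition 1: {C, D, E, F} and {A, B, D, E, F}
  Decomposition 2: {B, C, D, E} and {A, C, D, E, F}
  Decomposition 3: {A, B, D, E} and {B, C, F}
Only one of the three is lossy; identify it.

Decomposition 1: common = {D, E, F}, closure = {D, E, F} → lossy.
Decomposition 2: common = {C, D, E}, closure = {A, C, D, E, F} → lossless.
Decomposition 3: common = {B}, closure = {B, C, F} → lossless.

Decomposition 1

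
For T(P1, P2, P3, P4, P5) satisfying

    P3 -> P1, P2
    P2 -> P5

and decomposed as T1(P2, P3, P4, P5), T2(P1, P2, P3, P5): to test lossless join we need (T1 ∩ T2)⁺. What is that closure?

T1 ∩ T2 = {P2, P3, P5}.
P3 → P1, P2 applies, adding P1
Closure: {P1, P2, P3, P5}.

P1, P2, P3, P5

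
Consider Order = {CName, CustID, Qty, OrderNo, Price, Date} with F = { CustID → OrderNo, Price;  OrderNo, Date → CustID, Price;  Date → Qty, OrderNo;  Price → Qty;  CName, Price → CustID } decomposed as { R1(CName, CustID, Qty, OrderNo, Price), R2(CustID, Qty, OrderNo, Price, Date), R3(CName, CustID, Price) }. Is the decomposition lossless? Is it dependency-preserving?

Lossless test (chase): Rows 1 and 3 agree on CustID; apply CustID→OrderNo, Price and equate their OrderNo, Price entries. Rows 1 and 3 agree on Price; apply Price→Qty and equate their Qty entries. No row becomes fully distinguished — the join is lossy.
Dependency preservation: every FD's attributes lie within a single fragment, so each can be enforced locally — preserved.

lossy but dependency-preserving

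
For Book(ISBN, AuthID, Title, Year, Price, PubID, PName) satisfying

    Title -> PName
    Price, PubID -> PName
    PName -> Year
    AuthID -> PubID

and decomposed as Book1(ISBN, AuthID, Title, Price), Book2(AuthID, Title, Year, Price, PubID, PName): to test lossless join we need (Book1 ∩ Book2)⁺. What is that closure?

AuthID, Title, Year, Price, PubID, PName

Book1 ∩ Book2 = {AuthID, Title, Price}.
Title → PName applies, adding PName
PName → Year applies, adding Year
AuthID → PubID applies, adding PubID
Closure: {AuthID, Title, Year, Price, PubID, PName}.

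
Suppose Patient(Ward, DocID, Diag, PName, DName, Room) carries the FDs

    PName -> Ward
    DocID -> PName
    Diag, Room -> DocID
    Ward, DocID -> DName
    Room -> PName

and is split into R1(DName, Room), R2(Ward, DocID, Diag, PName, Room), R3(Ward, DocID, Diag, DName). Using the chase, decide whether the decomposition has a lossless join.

Chase test. Columns are Ward, DocID, Diag, PName, DName, Room; row i has aⱼ where attribute j ∈ Ri, else bᵢⱼ.
Initial tableau (one row per fragment):
  row 1: b11 b12 b13 b14 a5 a6
  row 2: a1 a2 a3 a4 b25 a6
  row 3: a1 a2 a3 b34 a5 b36
Rows 2 and 3 agree on DocID; apply DocID→PName and equate their PName entries.
Rows 2 and 3 agree on Ward, DocID; apply Ward, DocID→DName and equate their DName entries.
Rows 1 and 2 agree on Room; apply Room→PName and equate their PName entries.
Rows 1 and 2 agree on PName; apply PName→Ward and equate their Ward entries.
Row 2 is now all distinguished symbols — the join is lossless.

Yes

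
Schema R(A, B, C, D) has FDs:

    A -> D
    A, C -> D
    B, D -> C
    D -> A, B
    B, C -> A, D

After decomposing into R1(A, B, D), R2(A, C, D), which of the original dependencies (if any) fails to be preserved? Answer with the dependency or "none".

Check B, C → A, D: no single fragment contains all of {A, B, C, D}, and the restricted closure of {B, C} across the fragments never reaches {A, D}.
A → D is preserved.
A, C → D is preserved.
B, D → C is preserved.
D → A, B is preserved.

B, C -> A, D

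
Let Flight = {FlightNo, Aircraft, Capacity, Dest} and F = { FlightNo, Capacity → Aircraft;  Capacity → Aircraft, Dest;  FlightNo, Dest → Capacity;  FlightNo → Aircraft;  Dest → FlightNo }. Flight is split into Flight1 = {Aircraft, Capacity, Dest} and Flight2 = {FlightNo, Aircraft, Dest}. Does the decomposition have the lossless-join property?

Yes

Common attributes: Flight1 ∩ Flight2 = {Aircraft, Dest}.
Closure of {Aircraft, Dest}: Dest → FlightNo applies, adding FlightNo; FlightNo, Dest → Capacity applies, adding Capacity. So (Aircraft, Dest)⁺ = {FlightNo, Aircraft, Capacity, Dest}.
This closure contains every attribute of Flight1, so Flight1 ∩ Flight2 → Flight1. The join is lossless.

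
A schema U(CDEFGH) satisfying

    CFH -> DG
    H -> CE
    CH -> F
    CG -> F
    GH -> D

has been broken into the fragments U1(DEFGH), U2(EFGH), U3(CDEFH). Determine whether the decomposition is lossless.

Chase test. Columns are CDEFGH; row i has aⱼ where attribute j ∈ Ui, else bᵢⱼ.
Initial tableau (one row per fragment):
  row 1: b11 a2 a3 a4 a5 a6
  row 2: b21 b22 a3 a4 a5 a6
  row 3: a1 a2 a3 a4 b35 a6
Rows 1 and 2 agree on H; apply H→CE and equate their CE entries.
Rows 1 and 3 agree on H; apply H→CE and equate their CE entries.
Rows 1 and 2 agree on GH; apply GH→D and equate their D entries.
Rows 1 and 3 agree on CFH; apply CFH→DG and equate their DG entries.
Row 1 is now all distinguished symbols — the join is lossless.

Yes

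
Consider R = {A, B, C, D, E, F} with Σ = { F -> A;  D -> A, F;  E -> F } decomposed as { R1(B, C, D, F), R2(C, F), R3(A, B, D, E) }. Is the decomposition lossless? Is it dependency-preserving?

lossy and not dependency-preserving

Lossless test (chase): Rows 1 and 2 agree on F; apply F→A and equate their A entries. Rows 1 and 3 agree on D; apply D→A, F and equate their A, F entries. No row becomes fully distinguished — the join is lossy.
Dependency preservation: the restricted closure of {F} across the fragments never reaches {A}, so F → A cannot be enforced without a join — not preserved.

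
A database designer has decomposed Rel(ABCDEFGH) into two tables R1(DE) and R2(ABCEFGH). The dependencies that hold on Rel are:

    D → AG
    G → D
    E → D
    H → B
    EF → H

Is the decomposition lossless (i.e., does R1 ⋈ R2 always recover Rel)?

Yes

Common attributes: R1 ∩ R2 = {E}.
Closure of {E}: E → D applies, adding D; D → AG applies, adding AG. So (E)⁺ = {ADEG}.
This closure contains every attribute of R1, so R1 ∩ R2 → R1. The join is lossless.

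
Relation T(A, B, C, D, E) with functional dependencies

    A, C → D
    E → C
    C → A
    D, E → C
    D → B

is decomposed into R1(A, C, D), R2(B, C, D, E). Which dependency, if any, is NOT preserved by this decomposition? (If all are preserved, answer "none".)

A, C → D lies within R1.
E → C lies within R2.
C → A lies within R1.
D, E → C lies within R2.
D → B lies within R2.
Every dependency is enforceable on the fragments, so the decomposition is dependency-preserving.

none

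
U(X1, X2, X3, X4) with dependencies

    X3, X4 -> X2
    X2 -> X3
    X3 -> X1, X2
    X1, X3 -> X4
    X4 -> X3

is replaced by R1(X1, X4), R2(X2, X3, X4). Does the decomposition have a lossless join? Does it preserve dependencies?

Lossless test: (X4)⁺ = {X1, X2, X3, X4}, which contains all of one fragment — lossless.
Dependency preservation: X3 → X1, X2; X1, X3 → X4 are not contained in any single fragment, but the restricted closure of each left-hand side across the fragments still reaches the right-hand side; the remaining FDs each lie inside some fragment. All dependencies are preserved.

lossless and dependency-preserving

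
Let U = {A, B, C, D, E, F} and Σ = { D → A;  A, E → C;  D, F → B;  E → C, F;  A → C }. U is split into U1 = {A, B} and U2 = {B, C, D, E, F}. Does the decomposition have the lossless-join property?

Common attributes: U1 ∩ U2 = {B}.
No dependency enlarges {B}, so (B)⁺ = {B}.
The closure contains neither all of U1 = {A, B} nor all of U2 = {B, C, D, E, F}, so the common attributes are not a superkey of either fragment. The join is lossy.

No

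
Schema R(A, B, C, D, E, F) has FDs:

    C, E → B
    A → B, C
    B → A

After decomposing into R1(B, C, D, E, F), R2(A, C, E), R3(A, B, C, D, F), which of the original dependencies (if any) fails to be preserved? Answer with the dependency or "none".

none

C, E → B lies within R1.
A → B, C lies within R3.
B → A lies within R3.
Every dependency is enforceable on the fragments, so the decomposition is dependency-preserving.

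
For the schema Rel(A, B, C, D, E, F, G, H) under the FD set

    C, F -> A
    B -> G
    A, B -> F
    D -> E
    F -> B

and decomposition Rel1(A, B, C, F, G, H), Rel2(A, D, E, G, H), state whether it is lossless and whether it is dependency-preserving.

Lossless test: (A, G, H)⁺ = {A, G, H}, which is a superkey of neither fragment — lossy.
Dependency preservation: every FD's attributes lie within a single fragment, so each can be enforced locally — preserved.

lossy but dependency-preserving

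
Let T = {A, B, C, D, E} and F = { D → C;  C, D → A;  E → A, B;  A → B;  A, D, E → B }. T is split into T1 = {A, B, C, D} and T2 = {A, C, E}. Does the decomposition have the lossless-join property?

No

Common attributes: T1 ∩ T2 = {A, C}.
Closure of {A, C}: A → B applies, adding B. So (A, C)⁺ = {A, B, C}.
The closure contains neither all of T1 = {A, B, C, D} nor all of T2 = {A, C, E}, so the common attributes are not a superkey of either fragment. The join is lossy.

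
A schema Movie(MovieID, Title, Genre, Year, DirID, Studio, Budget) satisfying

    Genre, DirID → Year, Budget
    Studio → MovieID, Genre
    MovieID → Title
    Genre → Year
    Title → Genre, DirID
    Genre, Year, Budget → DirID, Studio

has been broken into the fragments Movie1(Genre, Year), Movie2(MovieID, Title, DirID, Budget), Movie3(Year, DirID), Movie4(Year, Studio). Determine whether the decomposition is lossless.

Chase test. Columns are MovieID, Title, Genre, Year, DirID, Studio, Budget; row i has aⱼ where attribute j ∈ Moviei, else bᵢⱼ.
Initial tableau (one row per fragment):
  row 1: b11 b12 a3 a4 b15 b16 b17
  row 2: a1 a2 b23 b24 a5 b26 a7
  row 3: b31 b32 b33 a4 a5 b36 b37
  row 4: b41 b42 b43 a4 b45 a6 b47
No row becomes fully distinguished — the join is lossy.

No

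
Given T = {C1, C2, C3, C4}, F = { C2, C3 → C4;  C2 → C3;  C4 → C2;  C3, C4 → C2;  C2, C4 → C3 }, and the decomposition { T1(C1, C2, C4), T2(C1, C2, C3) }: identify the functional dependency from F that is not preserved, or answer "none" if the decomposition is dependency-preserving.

none

C2, C3 → C4: restricted closure across fragments reaches C4.
C2 → C3 lies within T2.
C4 → C2 lies within T1.
C3, C4 → C2: restricted closure across fragments reaches C2.
C2, C4 → C3: restricted closure across fragments reaches C3.
Every dependency is enforceable on the fragments, so the decomposition is dependency-preserving.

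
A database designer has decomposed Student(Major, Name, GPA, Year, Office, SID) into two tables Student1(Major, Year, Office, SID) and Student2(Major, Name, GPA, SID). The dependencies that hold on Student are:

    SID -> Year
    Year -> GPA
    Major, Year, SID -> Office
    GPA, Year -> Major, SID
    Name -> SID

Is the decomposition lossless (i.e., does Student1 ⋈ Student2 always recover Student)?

Common attributes: Student1 ∩ Student2 = {Major, SID}.
Closure of {Major, SID}: SID → Year applies, adding Year; Year → GPA applies, adding GPA; Major, Year, SID → Office applies, adding Office. So (Major, SID)⁺ = {Major, GPA, Year, Office, SID}.
This closure contains every attribute of Student1, so Student1 ∩ Student2 → Student1. The join is lossless.

Yes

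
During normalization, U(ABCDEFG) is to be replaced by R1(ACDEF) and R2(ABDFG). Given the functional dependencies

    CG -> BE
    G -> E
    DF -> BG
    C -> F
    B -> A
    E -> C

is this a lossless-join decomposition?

Common attributes: R1 ∩ R2 = {ADF}.
Closure of {ADF}: DF → BG applies, adding BG; G → E applies, adding E; E → C applies, adding C. So (ADF)⁺ = {ABCDEFG}.
This closure contains every attribute of R1, so R1 ∩ R2 → R1. The join is lossless.

Yes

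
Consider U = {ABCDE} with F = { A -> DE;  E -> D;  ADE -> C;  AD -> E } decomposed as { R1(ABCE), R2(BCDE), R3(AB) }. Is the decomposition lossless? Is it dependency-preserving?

Lossless test (chase): Rows 1 and 3 agree on A; apply A→DE and equate their DE entries. Rows 1 and 2 agree on E; apply E→D and equate their D entries. Rows 1 and 3 agree on ADE; apply ADE→C and equate their C entries. Row 1 is now all distinguished symbols — the join is lossless.
Dependency preservation: A → DE; ADE → C; AD → E are not contained in any single fragment, but the restricted closure of each left-hand side across the fragments still reaches the right-hand side; the remaining FDs each lie inside some fragment. All dependencies are preserved.

lossless and dependency-preserving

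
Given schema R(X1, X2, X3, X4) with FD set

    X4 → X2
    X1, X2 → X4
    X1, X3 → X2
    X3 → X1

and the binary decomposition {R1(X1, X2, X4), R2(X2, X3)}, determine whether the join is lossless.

Common attributes: R1 ∩ R2 = {X2}.
No dependency enlarges {X2}, so (X2)⁺ = {X2}.
The closure contains neither all of R1 = {X1, X2, X4} nor all of R2 = {X2, X3}, so the common attributes are not a superkey of either fragment. The join is lossy.

No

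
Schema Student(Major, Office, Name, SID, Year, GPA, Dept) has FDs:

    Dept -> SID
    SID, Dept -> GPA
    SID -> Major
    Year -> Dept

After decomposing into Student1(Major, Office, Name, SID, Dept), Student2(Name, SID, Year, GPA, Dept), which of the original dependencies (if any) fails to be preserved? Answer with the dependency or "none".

Dept → SID lies within Student1.
SID, Dept → GPA lies within Student2.
SID → Major lies within Student1.
Year → Dept lies within Student2.
Every dependency is enforceable on the fragments, so the decomposition is dependency-preserving.

none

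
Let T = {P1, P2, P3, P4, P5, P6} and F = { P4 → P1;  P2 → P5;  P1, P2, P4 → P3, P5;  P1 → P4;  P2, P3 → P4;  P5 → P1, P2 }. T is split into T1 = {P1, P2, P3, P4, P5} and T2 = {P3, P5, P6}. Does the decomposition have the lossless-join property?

Common attributes: T1 ∩ T2 = {P3, P5}.
Closure of {P3, P5}: P5 → P1, P2 applies, adding P1, P2; P1 → P4 applies, adding P4. So (P3, P5)⁺ = {P1, P2, P3, P4, P5}.
This closure contains every attribute of T1, so T1 ∩ T2 → T1. The join is lossless.

Yes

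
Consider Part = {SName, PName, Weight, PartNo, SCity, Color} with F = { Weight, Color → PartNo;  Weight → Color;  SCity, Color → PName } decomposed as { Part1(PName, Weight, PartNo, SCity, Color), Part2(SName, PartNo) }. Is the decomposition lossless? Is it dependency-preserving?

Lossless test: (PartNo)⁺ = {PartNo}, which is a superkey of neither fragment — lossy.
Dependency preservation: every FD's attributes lie within a single fragment, so each can be enforced locally — preserved.

lossy but dependency-preserving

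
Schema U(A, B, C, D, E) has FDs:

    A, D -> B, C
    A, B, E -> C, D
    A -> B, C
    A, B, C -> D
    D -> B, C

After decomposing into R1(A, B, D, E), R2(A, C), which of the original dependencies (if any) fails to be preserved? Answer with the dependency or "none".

D -> B, C

Check D → B, C: no single fragment contains all of {B, C, D}, and the restricted closure of {D} across the fragments never reaches {B, C}.
A, D → B, C is preserved.
A, B, E → C, D is preserved.
A → B, C is preserved.
A, B, C → D is preserved.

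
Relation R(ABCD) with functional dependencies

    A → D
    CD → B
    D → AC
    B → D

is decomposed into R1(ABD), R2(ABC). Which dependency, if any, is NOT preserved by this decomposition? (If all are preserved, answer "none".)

A → D lies within R1.
CD → B: restricted closure across fragments reaches B.
D → AC: restricted closure across fragments reaches AC.
B → D lies within R1.
Every dependency is enforceable on the fragments, so the decomposition is dependency-preserving.

none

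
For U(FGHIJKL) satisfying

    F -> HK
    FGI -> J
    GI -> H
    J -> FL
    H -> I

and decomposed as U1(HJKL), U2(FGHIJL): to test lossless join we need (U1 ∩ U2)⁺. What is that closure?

U1 ∩ U2 = {HJL}.
J → FL applies, adding F
H → I applies, adding I
F → HK applies, adding K
Closure: {FHIJKL}.

FHIJKL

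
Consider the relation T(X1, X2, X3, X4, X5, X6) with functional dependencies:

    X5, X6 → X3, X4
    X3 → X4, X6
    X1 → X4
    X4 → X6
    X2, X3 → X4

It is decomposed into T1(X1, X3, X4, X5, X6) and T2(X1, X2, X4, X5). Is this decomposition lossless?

Common attributes: T1 ∩ T2 = {X1, X4, X5}.
Closure of {X1, X4, X5}: X4 → X6 applies, adding X6; X5, X6 → X3, X4 applies, adding X3. So (X1, X4, X5)⁺ = {X1, X3, X4, X5, X6}.
This closure contains every attribute of T1, so T1 ∩ T2 → T1. The join is lossless.

Yes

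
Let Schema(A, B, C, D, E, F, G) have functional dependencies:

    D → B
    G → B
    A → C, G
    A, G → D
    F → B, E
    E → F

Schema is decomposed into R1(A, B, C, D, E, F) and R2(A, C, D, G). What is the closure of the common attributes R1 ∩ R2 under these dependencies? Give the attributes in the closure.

A, B, C, D, G

R1 ∩ R2 = {A, C, D}.
D → B applies, adding B
A → C, G applies, adding G
Closure: {A, B, C, D, G}.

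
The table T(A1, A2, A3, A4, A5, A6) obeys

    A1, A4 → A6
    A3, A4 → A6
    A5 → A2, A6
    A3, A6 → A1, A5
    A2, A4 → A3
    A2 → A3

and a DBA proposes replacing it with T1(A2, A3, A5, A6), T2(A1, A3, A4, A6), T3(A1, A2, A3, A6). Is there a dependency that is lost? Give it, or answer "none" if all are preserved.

A1, A4 → A6 lies within T2.
A3, A4 → A6 lies within T2.
A5 → A2, A6 lies within T1.
A3, A6 → A1, A5: restricted closure across fragments reaches A1, A5.
A2, A4 → A3: restricted closure across fragments reaches A3.
A2 → A3 lies within T1.
Every dependency is enforceable on the fragments, so the decomposition is dependency-preserving.

none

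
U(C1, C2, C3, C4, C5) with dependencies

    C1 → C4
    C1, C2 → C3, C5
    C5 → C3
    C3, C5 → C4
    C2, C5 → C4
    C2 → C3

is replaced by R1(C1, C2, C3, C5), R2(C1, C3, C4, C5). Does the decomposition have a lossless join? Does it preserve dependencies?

Lossless test: (C1, C3, C5)⁺ = {C1, C3, C4, C5}, which contains all of one fragment — lossless.
Dependency preservation: C2, C5 → C4 is not contained in any single fragment, but the restricted closure of its left-hand side across the fragments still reaches the right-hand side; the remaining FDs each lie inside some fragment. All dependencies are preserved.

lossless and dependency-preserving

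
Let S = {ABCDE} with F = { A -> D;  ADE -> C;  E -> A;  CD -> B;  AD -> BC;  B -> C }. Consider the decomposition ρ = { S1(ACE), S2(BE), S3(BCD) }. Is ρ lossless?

Chase test. Columns are ABCDE; row i has aⱼ where attribute j ∈ Si, else bᵢⱼ.
Initial tableau (one row per fragment):
  row 1: a1 b12 a3 b14 a5
  row 2: b21 a2 b23 b24 a5
  row 3: b31 a2 a3 a4 b35
Rows 1 and 2 agree on E; apply E→A and equate their A entries.
Rows 2 and 3 agree on B; apply B→C and equate their C entries.
Rows 1 and 2 agree on A; apply A→D and equate their D entries.
Rows 1 and 2 agree on CD; apply CD→B and equate their B entries.
No row becomes fully distinguished — the join is lossy.

No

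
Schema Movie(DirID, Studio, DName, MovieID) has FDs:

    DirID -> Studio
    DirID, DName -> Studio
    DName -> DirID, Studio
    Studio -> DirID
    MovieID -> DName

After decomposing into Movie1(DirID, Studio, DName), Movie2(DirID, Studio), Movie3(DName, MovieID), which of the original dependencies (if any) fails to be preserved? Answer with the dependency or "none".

DirID → Studio lies within Movie1.
DirID, DName → Studio lies within Movie1.
DName → DirID, Studio lies within Movie1.
Studio → DirID lies within Movie1.
MovieID → DName lies within Movie3.
Every dependency is enforceable on the fragments, so the decomposition is dependency-preserving.

none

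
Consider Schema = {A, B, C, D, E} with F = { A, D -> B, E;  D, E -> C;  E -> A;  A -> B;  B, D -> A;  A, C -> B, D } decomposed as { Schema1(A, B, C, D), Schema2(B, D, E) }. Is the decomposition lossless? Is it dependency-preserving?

Lossless test: (B, D)⁺ = {A, B, C, D, E}, which contains all of one fragment — lossless.
Dependency preservation: the restricted closure of {E} across the fragments never reaches {A}, so E → A cannot be enforced without a join — not preserved.

lossless but not dependency-preserving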